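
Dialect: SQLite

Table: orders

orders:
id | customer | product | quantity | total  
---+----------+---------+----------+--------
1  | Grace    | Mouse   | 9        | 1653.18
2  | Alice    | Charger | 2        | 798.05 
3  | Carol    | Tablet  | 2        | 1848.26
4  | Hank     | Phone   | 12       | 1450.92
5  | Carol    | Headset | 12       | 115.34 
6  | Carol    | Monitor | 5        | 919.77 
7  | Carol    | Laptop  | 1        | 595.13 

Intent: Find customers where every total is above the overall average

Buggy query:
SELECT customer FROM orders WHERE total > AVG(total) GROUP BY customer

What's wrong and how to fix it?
Bug: WHERE evaluates per row before aggregation, so AVG() is unavailable

Fix: Use a subquery for AVG and a HAVING MIN(...) filter so the condition holds for every row in the group

Corrected query:
SELECT customer FROM orders GROUP BY customer HAVING MIN(total) > (SELECT AVG(total) FROM orders)

Result:
customer
--------
Grace   
Hank    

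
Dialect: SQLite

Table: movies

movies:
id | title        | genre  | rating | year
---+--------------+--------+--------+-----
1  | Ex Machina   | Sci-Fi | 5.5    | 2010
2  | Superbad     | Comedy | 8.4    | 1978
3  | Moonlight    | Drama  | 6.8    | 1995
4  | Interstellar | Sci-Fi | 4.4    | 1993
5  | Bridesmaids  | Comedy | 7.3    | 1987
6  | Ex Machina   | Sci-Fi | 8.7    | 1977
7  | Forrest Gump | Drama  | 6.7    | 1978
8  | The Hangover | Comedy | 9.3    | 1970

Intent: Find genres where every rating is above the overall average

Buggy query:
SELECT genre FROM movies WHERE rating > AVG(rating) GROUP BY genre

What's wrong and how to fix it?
Bug: WHERE evaluates per row before aggregation, so AVG() is unavailable

Fix: Use a subquery for AVG and a HAVING MIN(...) filter so the condition holds for every row in the group

Corrected query:
SELECT genre FROM movies GROUP BY genre HAVING MIN(rating) > (SELECT AVG(rating) FROM movies)

Result:
genre 
------
Comedy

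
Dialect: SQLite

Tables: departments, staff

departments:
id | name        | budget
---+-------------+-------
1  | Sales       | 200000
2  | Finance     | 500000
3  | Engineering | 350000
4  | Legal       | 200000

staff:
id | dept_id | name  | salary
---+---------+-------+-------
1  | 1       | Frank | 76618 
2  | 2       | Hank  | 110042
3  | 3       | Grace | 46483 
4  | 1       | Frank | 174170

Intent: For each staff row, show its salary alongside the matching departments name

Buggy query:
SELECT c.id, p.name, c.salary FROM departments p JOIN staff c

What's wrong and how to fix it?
Bug: JOIN with no ON clause produces a cartesian product; every staff row pairs with every departments row

Fix: Specify the join condition linking the foreign key to the parent id

Corrected query:
SELECT c.id, p.name, c.salary FROM departments p JOIN staff c ON c.dept_id = p.id

Result:
id | name        | salary
---+-------------+-------
1  | Sales       | 76618 
2  | Finance     | 110042
3  | Engineering | 46483 
4  | Sales       | 174170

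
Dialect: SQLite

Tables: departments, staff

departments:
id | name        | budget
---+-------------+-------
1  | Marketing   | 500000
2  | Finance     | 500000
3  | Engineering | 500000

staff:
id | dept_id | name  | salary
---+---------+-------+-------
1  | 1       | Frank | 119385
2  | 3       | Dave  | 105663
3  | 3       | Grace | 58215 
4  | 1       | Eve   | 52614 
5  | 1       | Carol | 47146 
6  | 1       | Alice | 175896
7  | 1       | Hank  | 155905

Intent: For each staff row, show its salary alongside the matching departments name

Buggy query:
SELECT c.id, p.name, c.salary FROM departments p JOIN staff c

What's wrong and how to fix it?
Bug: Missing join condition: each staff row is matched to all departments rows instead of just its own

Fix: Add ON c.dept_id = p.id to the JOIN

Corrected query:
SELECT c.id, p.name, c.salary FROM departments p JOIN staff c ON c.dept_id = p.id

Result:
id | name        | salary
---+-------------+-------
1  | Marketing   | 119385
2  | Engineering | 105663
3  | Engineering | 58215 
4  | Marketing   | 52614 
5  | Marketing   | 47146 
6  | Marketing   | 175896
7  | Marketing   | 155905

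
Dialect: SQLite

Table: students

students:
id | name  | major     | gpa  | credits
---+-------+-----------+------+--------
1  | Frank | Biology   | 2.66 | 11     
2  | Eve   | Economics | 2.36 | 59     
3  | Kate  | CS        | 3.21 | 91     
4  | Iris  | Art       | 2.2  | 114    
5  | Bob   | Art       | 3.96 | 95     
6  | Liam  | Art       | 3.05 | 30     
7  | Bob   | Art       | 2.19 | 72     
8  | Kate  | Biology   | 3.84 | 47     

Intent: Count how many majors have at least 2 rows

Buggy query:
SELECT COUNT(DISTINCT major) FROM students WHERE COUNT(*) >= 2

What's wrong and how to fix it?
Bug: COUNT(*) cannot appear in WHERE; the per-group count doesn't exist yet

Fix: Group first with HAVING COUNT(*) >= 2, then COUNT the resulting groups

Corrected query:
SELECT COUNT(*) FROM (SELECT major FROM students GROUP BY major HAVING COUNT(*) >= 2)

Result:
COUNT(*)
--------
2       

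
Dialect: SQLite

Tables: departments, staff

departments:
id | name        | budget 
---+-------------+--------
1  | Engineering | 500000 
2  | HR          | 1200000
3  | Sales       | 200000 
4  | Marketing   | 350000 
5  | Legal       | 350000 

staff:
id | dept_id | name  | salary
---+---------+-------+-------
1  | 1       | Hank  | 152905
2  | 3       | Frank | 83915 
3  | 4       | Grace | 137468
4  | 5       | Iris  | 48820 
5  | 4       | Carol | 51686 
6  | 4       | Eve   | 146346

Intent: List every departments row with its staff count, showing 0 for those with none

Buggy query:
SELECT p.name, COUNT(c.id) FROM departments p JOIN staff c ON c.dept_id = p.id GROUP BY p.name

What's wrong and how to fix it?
Bug: INNER JOIN drops departments rows that have no matching staff rows

Fix: Switch to LEFT JOIN to retain unmatched parent rows

Corrected query:
SELECT p.name, COUNT(c.id) FROM departments p LEFT JOIN staff c ON c.dept_id = p.id GROUP BY p.name

Result:
name        | COUNT(c.id)
------------+------------
Engineering | 1          
HR          | 0          
Legal       | 1          
Marketing   | 3          
Sales       | 1          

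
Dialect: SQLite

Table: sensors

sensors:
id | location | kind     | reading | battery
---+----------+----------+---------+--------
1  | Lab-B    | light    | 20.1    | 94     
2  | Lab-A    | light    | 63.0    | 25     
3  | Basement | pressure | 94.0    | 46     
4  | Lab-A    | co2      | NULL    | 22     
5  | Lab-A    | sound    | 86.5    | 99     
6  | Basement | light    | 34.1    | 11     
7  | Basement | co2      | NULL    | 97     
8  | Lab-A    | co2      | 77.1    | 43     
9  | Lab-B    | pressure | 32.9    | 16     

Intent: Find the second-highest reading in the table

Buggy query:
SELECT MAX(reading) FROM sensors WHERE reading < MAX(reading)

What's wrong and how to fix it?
Bug: MAX(reading) on the right of the comparison is an aggregate-in-WHERE error

Fix: Put the inner MAX in a scalar subquery

Corrected query:
SELECT MAX(reading) FROM sensors WHERE reading < (SELECT MAX(reading) FROM sensors)

Result:
MAX(reading)
------------
86.5        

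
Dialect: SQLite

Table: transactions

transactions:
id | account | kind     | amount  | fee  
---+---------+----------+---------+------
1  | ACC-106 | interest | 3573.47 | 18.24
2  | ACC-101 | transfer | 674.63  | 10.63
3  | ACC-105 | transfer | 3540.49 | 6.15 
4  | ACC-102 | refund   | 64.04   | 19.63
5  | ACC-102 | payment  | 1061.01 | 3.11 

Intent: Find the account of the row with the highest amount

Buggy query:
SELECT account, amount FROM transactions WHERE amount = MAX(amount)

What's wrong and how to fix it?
Bug: WHERE is evaluated per row; an aggregate over the whole table isn't defined there

Fix: Use a subquery: WHERE amount = (SELECT MAX(amount) FROM transactions)

Corrected query:
SELECT account, amount FROM transactions WHERE amount = (SELECT MAX(amount) FROM transactions)

Result:
account | amount 
--------+--------
ACC-106 | 3573.47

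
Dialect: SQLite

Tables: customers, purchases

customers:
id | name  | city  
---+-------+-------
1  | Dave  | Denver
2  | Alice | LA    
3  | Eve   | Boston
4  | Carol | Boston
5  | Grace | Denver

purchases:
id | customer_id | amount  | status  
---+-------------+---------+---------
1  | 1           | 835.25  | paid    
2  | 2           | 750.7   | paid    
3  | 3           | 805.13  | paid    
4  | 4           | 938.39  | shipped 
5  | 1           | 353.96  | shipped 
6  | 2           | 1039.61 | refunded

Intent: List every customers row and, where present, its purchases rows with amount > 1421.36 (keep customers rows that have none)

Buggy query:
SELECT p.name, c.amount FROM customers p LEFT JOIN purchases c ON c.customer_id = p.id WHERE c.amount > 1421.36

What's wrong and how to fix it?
Bug: A WHERE condition on the right-hand table after LEFT JOIN drops unmatched parents

Fix: Put 'c.amount > 1421.36' in the JOIN's ON clause instead of WHERE

Corrected query:
SELECT p.name, c.amount FROM customers p LEFT JOIN purchases c ON c.customer_id = p.id AND c.amount > 1421.36

Result:
name  | amount
------+-------
Dave  | NULL  
Alice | NULL  
Eve   | NULL  
Carol | NULL  
Grace | NULL  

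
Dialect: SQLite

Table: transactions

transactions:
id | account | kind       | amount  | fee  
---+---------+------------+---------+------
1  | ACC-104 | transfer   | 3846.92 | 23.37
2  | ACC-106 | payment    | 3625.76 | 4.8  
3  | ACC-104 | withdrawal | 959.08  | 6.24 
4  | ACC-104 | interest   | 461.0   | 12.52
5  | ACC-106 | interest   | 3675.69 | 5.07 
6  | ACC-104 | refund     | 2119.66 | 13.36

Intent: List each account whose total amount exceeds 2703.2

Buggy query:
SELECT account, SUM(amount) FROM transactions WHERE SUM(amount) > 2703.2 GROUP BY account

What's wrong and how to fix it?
Bug: SUM(amount) is an aggregate, but WHERE filters rows before aggregation

Fix: Move the aggregate condition to a HAVING clause

Corrected query:
SELECT account, SUM(amount) FROM transactions GROUP BY account HAVING SUM(amount) > 2703.2

Result:
account | SUM(amount)
--------+------------
ACC-104 | 7386.66    
ACC-106 | 7301.45    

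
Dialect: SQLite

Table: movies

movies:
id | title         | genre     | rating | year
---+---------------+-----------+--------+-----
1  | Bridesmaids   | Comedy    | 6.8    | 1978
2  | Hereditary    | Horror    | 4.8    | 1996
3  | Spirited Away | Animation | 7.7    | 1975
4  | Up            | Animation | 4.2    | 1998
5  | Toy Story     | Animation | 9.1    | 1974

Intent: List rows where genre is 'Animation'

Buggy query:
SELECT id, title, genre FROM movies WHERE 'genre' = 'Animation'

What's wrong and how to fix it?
Bug: 'genre' in single quotes is a string literal, not the column; the comparison is literal-vs-literal and never true

Fix: Reference the column as genre without single quotes

Corrected query:
SELECT id, title, genre FROM movies WHERE genre = 'Animation'

Result:
id | title         | genre    
---+---------------+----------
3  | Spirited Away | Animation
4  | Up            | Animation
5  | Toy Story     | Animation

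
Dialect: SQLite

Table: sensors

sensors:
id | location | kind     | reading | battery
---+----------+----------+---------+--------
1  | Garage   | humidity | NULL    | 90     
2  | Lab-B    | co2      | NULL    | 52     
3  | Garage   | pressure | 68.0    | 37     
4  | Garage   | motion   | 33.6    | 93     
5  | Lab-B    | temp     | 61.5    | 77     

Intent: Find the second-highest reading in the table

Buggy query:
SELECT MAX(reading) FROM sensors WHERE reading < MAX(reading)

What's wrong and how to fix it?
Bug: The inner MAX is an aggregate inside WHERE, which is not allowed

Fix: Compute the overall MAX in a subquery, then take MAX of rows below it

Corrected query:
SELECT MAX(reading) FROM sensors WHERE reading < (SELECT MAX(reading) FROM sensors)

Result:
MAX(reading)
------------
61.5        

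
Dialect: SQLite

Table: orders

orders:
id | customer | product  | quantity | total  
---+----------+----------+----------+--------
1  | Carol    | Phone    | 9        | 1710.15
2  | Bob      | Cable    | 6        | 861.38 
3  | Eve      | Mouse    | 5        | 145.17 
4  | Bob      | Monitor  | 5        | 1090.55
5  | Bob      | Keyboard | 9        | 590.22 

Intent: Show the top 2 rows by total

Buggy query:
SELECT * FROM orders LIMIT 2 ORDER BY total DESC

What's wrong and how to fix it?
Bug: LIMIT must come after ORDER BY

Fix: Sort with ORDER BY, then apply LIMIT

Corrected query:
SELECT * FROM orders ORDER BY total DESC LIMIT 2

Result:
id | customer | product | quantity | total  
---+----------+---------+----------+--------
1  | Carol    | Phone   | 9        | 1710.15
4  | Bob      | Monitor | 5        | 1090.55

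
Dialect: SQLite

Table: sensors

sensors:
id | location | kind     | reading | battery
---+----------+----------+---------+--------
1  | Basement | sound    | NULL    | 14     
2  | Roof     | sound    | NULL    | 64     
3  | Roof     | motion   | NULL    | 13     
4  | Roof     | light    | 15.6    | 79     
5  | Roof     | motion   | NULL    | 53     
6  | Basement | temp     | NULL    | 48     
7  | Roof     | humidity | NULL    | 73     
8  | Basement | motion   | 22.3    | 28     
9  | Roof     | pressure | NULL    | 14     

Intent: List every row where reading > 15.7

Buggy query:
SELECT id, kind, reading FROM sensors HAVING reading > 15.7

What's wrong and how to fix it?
Bug: This is a non-aggregate query (no GROUP BY, no aggregates), so in SQLite the HAVING clause is invalid here; a row-level condition belongs in WHERE

Fix: Replace HAVING with WHERE since the condition applies to individual rows

Corrected query:
SELECT id, kind, reading FROM sensors WHERE reading > 15.7

Result:
id | kind   | reading
---+--------+--------
8  | motion | 22.3   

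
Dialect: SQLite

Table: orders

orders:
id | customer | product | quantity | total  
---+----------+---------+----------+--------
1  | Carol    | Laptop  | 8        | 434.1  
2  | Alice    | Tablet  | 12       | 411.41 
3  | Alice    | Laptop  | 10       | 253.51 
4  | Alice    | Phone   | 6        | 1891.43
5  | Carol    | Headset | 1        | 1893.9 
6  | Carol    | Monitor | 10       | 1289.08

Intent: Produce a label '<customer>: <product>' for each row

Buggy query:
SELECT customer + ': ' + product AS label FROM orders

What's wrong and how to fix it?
Bug: '+' is numeric addition; on text columns SQLite converts them to 0 instead of concatenating

Fix: Replace + with || to concatenate text

Corrected query:
SELECT customer || ': ' || product AS label FROM orders

Result:
label         
--------------
Carol: Laptop 
Alice: Tablet 
Alice: Laptop 
Alice: Phone  
Carol: Headset
Carol: Monitor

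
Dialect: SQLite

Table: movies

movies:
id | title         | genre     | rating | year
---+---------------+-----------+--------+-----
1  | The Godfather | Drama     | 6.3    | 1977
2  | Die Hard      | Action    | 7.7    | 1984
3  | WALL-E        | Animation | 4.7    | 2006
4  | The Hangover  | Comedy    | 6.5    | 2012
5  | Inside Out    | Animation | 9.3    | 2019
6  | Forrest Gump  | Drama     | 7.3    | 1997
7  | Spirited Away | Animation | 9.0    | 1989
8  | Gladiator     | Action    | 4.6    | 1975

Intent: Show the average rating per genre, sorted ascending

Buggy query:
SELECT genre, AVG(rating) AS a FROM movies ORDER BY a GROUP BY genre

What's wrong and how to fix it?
Bug: GROUP BY must precede ORDER BY

Fix: Reorder: SELECT … FROM … GROUP BY … ORDER BY …

Corrected query:
SELECT genre, AVG(rating) AS a FROM movies GROUP BY genre ORDER BY a

Result:
genre     | a       
----------+---------
Action    | 6.15    
Comedy    | 6.5     
Drama     | 6.8     
Animation | 7.666667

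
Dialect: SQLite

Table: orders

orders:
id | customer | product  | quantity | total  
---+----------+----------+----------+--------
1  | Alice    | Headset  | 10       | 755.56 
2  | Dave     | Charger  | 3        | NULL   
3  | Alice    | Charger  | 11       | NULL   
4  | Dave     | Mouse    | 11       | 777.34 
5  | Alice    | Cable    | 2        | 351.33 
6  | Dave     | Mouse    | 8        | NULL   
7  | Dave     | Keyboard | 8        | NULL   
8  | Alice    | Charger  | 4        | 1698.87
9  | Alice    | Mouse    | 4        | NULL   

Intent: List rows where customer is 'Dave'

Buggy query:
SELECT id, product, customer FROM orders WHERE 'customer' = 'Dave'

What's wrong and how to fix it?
Bug: 'customer' in single quotes is a string literal, not the column; the comparison is literal-vs-literal and never true

Fix: Reference the column as customer without single quotes

Corrected query:
SELECT id, product, customer FROM orders WHERE customer = 'Dave'

Result:
id | product  | customer
---+----------+---------
2  | Charger  | Dave    
4  | Mouse    | Dave    
6  | Mouse    | Dave    
7  | Keyboard | Dave    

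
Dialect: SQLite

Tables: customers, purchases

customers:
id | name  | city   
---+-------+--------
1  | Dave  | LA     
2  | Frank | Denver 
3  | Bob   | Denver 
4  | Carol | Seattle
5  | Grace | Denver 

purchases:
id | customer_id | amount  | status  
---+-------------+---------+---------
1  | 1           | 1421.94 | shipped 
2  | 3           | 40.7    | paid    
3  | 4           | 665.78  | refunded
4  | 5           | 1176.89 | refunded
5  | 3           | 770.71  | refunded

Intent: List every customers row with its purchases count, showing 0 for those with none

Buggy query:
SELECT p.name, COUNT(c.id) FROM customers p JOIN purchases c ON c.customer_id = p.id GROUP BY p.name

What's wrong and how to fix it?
Bug: INNER JOIN drops customers rows that have no matching purchases rows

Fix: Switch to LEFT JOIN to retain unmatched parent rows

Corrected query:
SELECT p.name, COUNT(c.id) FROM customers p LEFT JOIN purchases c ON c.customer_id = p.id GROUP BY p.name

Result:
name  | COUNT(c.id)
------+------------
Bob   | 2          
Carol | 1          
Dave  | 1          
Frank | 0          
Grace | 1          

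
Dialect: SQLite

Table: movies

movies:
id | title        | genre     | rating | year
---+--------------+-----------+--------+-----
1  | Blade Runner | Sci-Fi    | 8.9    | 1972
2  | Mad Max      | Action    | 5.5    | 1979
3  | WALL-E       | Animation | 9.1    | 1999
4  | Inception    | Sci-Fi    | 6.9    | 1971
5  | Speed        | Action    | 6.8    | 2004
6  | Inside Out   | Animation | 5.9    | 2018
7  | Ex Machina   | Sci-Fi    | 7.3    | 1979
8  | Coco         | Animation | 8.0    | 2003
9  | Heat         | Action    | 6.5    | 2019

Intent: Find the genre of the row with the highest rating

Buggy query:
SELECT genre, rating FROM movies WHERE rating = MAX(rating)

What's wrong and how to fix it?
Bug: WHERE is evaluated per row; an aggregate over the whole table isn't defined there

Fix: Use a subquery: WHERE rating = (SELECT MAX(rating) FROM movies)

Corrected query:
SELECT genre, rating FROM movies WHERE rating = (SELECT MAX(rating) FROM movies)

Result:
genre     | rating
----------+-------
Animation | 9.1   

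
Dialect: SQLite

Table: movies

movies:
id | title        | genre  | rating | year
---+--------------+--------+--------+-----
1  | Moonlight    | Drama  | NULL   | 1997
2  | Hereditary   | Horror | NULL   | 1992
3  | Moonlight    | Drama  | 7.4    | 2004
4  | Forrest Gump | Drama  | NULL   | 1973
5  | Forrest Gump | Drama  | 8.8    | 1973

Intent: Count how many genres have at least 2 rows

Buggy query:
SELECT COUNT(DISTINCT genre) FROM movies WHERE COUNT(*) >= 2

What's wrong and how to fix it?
Bug: COUNT(*) cannot appear in WHERE; the per-group count doesn't exist yet

Fix: Use a subquery that GROUPs and filters with HAVING, then count its rows

Corrected query:
SELECT COUNT(*) FROM (SELECT genre FROM movies GROUP BY genre HAVING COUNT(*) >= 2)

Result:
COUNT(*)
--------
1       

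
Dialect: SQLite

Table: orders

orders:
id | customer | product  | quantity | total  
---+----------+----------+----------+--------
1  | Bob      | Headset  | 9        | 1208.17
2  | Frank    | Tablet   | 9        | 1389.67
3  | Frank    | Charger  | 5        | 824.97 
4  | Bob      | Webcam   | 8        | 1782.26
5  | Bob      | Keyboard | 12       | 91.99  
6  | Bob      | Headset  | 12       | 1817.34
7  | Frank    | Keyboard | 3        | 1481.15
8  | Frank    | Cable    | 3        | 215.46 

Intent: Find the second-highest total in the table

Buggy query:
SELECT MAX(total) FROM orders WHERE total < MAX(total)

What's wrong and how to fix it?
Bug: MAX(total) on the right of the comparison is an aggregate-in-WHERE error

Fix: Compute the overall MAX in a subquery, then take MAX of rows below it

Corrected query:
SELECT MAX(total) FROM orders WHERE total < (SELECT MAX(total) FROM orders)

Result:
MAX(total)
----------
1782.26   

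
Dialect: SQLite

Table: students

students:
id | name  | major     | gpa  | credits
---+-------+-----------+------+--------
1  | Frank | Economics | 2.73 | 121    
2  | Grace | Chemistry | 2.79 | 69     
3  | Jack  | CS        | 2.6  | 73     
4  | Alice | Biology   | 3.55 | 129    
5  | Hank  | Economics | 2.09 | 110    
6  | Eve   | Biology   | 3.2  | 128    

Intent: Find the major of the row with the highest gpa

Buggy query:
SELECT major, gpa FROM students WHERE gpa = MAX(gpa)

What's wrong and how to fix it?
Bug: WHERE is evaluated per row; an aggregate over the whole table isn't defined there

Fix: Wrap MAX in a scalar subquery so WHERE compares against a single value

Corrected query:
SELECT major, gpa FROM students WHERE gpa = (SELECT MAX(gpa) FROM students)

Result:
major   | gpa 
--------+-----
Biology | 3.55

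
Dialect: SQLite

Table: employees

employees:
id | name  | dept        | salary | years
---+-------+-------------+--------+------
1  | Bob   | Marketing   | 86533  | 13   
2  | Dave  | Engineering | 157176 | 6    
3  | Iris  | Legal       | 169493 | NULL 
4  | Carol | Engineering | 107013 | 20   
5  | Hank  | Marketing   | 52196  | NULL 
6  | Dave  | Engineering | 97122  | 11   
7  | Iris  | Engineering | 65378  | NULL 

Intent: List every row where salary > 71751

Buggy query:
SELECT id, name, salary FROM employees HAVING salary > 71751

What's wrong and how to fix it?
Bug: This is a non-aggregate query (no GROUP BY, no aggregates), so in SQLite the HAVING clause is invalid here; a row-level condition belongs in WHERE

Fix: Use WHERE for row-level filtering

Corrected query:
SELECT id, name, salary FROM employees WHERE salary > 71751

Result:
id | name  | salary
---+-------+-------
1  | Bob   | 86533 
2  | Dave  | 157176
3  | Iris  | 169493
4  | Carol | 107013
6  | Dave  | 97122 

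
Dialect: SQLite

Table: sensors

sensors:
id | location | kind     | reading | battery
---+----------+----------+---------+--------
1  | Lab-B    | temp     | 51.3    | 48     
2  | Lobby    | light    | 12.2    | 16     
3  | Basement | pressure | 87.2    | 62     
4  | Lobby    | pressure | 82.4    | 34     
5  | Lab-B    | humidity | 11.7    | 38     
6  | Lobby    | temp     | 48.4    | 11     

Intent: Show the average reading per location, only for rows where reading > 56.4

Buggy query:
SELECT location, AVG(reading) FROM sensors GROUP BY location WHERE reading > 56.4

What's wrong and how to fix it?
Bug: Row-level WHERE must come before GROUP BY in the clause order

Fix: Place WHERE between FROM and GROUP BY

Corrected query:
SELECT location, AVG(reading) FROM sensors WHERE reading > 56.4 GROUP BY location

Result:
location | AVG(reading)
---------+-------------
Basement | 87.2        
Lobby    | 82.4        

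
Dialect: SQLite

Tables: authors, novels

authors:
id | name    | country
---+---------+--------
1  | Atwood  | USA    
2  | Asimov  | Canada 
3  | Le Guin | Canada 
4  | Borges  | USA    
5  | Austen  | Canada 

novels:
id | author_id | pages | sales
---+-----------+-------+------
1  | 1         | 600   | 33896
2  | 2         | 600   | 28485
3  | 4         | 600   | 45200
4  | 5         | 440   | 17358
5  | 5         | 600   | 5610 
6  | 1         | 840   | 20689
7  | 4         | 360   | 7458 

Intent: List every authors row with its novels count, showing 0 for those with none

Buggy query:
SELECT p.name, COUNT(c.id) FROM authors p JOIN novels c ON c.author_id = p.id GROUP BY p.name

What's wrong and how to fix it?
Bug: An inner join excludes parents with zero children

Fix: Use LEFT JOIN so parents without children still appear (COUNT(c.id) gives 0)

Corrected query:
SELECT p.name, COUNT(c.id) FROM authors p LEFT JOIN novels c ON c.author_id = p.id GROUP BY p.name

Result:
name    | COUNT(c.id)
--------+------------
Asimov  | 1          
Atwood  | 2          
Austen  | 2          
Borges  | 2          
Le Guin | 0          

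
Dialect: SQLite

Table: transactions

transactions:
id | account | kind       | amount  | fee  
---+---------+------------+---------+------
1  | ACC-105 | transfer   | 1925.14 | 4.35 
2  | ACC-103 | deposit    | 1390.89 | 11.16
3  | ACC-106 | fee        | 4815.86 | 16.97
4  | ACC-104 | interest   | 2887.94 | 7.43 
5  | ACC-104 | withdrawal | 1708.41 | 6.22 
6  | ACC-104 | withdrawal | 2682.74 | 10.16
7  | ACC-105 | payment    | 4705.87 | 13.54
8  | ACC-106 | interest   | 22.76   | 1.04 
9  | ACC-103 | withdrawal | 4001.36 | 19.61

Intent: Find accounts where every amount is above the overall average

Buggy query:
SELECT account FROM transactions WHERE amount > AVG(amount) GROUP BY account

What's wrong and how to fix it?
Bug: WHERE evaluates per row before aggregation, so AVG() is unavailable

Fix: Compute the overall average in a scalar subquery and compare each group's MIN against it in HAVING

Corrected query:
SELECT account FROM transactions GROUP BY account HAVING MIN(amount) > (SELECT AVG(amount) FROM transactions)

Result:
(no rows)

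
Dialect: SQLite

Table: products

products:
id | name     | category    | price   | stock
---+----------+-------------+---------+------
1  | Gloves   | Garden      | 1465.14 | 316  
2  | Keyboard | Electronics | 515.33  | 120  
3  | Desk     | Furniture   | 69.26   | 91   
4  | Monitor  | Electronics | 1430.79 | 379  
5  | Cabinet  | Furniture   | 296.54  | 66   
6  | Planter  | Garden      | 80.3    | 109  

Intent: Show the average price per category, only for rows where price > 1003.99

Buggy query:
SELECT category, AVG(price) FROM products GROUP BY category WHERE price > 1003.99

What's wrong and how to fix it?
Bug: Row-level WHERE must come before GROUP BY in the clause order

Fix: Place WHERE between FROM and GROUP BY

Corrected query:
SELECT category, AVG(price) FROM products WHERE price > 1003.99 GROUP BY category

Result:
category    | AVG(price)
------------+-----------
Electronics | 1430.79   
Garden      | 1465.14   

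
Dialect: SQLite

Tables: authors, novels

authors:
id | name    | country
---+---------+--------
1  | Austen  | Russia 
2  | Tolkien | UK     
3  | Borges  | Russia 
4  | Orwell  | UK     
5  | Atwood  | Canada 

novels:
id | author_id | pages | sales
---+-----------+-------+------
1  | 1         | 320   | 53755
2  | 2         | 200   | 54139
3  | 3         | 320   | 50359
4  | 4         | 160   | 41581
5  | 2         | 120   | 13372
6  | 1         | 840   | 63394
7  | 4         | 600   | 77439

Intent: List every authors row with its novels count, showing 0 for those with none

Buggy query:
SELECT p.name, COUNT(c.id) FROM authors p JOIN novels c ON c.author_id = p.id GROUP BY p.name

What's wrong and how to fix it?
Bug: INNER JOIN drops authors rows that have no matching novels rows

Fix: Use LEFT JOIN so parents without children still appear (COUNT(c.id) gives 0)

Corrected query:
SELECT p.name, COUNT(c.id) FROM authors p LEFT JOIN novels c ON c.author_id = p.id GROUP BY p.name

Result:
name    | COUNT(c.id)
--------+------------
Atwood  | 0          
Austen  | 2          
Borges  | 1          
Orwell  | 2          
Tolkien | 2          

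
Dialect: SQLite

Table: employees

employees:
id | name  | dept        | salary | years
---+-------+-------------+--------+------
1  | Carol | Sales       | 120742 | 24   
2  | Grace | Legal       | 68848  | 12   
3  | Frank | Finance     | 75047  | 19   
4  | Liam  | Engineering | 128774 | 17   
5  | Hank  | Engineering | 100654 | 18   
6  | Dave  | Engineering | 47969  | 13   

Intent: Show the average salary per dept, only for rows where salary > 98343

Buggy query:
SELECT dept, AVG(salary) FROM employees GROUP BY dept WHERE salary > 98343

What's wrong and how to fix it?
Bug: WHERE cannot follow GROUP BY

Fix: Place WHERE between FROM and GROUP BY

Corrected query:
SELECT dept, AVG(salary) FROM employees WHERE salary > 98343 GROUP BY dept

Result:
dept        | AVG(salary)
------------+------------
Engineering | 114714     
Sales       | 120742     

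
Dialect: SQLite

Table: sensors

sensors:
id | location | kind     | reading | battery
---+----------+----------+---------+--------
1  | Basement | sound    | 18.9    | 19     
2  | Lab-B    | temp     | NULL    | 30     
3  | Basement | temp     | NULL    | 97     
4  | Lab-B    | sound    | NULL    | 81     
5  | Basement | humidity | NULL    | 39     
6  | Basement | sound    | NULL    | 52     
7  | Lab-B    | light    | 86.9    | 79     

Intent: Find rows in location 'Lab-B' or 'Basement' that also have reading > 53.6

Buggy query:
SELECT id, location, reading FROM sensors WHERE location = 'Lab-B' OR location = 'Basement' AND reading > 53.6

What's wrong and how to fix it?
Bug: AND binds tighter than OR, so this parses as location = 'Lab-B' OR (location = 'Basement' AND reading > 53.6)

Fix: Group the OR with parentheses (or use IN), then AND the threshold

Corrected query:
SELECT id, location, reading FROM sensors WHERE (location = 'Lab-B' OR location = 'Basement') AND reading > 53.6

Result:
id | location | reading
---+----------+--------
7  | Lab-B    | 86.9   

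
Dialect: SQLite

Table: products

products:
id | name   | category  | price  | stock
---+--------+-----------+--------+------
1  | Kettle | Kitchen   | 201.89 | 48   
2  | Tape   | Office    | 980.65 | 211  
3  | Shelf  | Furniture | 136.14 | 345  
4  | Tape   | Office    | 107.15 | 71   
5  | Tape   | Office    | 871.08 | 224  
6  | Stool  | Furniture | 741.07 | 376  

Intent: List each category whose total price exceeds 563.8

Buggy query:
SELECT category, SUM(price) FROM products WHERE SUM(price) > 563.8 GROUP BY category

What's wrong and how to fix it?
Bug: WHERE runs before GROUP BY, so aggregates aren't available there

Fix: Move the aggregate condition to a HAVING clause

Corrected query:
SELECT category, SUM(price) FROM products GROUP BY category HAVING SUM(price) > 563.8

Result:
category  | SUM(price)
----------+-----------
Furniture | 877.21    
Office    | 1958.88   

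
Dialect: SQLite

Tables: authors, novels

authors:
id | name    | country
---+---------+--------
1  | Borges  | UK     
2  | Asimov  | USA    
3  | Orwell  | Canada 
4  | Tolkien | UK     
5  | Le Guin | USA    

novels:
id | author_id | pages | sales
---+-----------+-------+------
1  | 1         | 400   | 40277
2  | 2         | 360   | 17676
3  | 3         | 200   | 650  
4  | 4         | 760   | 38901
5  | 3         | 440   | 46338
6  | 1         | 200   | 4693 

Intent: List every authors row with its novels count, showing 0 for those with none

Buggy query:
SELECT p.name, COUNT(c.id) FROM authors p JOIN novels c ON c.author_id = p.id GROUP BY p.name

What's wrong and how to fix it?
Bug: An inner join excludes parents with zero children

Fix: Use LEFT JOIN so parents without children still appear (COUNT(c.id) gives 0)

Corrected query:
SELECT p.name, COUNT(c.id) FROM authors p LEFT JOIN novels c ON c.author_id = p.id GROUP BY p.name

Result:
name    | COUNT(c.id)
--------+------------
Asimov  | 1          
Borges  | 2          
Le Guin | 0          
Orwell  | 2          
Tolkien | 1          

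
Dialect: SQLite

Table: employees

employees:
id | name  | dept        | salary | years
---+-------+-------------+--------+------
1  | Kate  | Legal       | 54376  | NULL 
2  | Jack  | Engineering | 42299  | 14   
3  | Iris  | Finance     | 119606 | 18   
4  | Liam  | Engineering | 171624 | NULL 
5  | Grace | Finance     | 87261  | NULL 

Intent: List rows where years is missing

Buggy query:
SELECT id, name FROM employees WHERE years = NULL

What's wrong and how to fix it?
Bug: Comparing to NULL with '=' never matches; NULL = NULL is unknown, not true

Fix: Use IS NULL to test for NULL

Corrected query:
SELECT id, name FROM employees WHERE years IS NULL

Result:
id | name 
---+------
1  | Kate 
4  | Liam 
5  | Grace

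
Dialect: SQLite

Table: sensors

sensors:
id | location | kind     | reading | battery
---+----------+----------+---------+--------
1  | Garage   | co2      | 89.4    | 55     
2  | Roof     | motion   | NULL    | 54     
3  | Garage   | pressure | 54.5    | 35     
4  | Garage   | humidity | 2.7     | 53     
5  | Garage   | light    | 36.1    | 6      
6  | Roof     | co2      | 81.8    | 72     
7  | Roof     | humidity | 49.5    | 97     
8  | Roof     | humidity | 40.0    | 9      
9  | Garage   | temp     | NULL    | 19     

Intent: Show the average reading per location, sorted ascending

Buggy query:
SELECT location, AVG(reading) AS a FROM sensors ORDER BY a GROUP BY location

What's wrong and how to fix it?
Bug: ORDER BY appears before GROUP BY; SQL clause order requires GROUP BY first

Fix: Move ORDER BY to the end, after GROUP BY

Corrected query:
SELECT location, AVG(reading) AS a FROM sensors GROUP BY location ORDER BY a

Result:
location | a     
---------+-------
Garage   | 45.675
Roof     | 57.1  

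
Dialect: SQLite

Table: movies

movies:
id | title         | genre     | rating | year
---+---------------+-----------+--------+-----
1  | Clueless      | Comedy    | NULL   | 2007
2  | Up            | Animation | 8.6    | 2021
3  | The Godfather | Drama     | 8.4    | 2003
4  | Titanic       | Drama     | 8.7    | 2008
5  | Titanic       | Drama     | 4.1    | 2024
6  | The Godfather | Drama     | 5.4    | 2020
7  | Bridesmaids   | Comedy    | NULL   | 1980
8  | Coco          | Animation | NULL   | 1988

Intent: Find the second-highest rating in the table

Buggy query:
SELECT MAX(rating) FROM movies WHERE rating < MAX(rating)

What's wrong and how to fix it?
Bug: The inner MAX is an aggregate inside WHERE, which is not allowed

Fix: Compute the overall MAX in a subquery, then take MAX of rows below it

Corrected query:
SELECT MAX(rating) FROM movies WHERE rating < (SELECT MAX(rating) FROM movies)

Result:
MAX(rating)
-----------
8.6        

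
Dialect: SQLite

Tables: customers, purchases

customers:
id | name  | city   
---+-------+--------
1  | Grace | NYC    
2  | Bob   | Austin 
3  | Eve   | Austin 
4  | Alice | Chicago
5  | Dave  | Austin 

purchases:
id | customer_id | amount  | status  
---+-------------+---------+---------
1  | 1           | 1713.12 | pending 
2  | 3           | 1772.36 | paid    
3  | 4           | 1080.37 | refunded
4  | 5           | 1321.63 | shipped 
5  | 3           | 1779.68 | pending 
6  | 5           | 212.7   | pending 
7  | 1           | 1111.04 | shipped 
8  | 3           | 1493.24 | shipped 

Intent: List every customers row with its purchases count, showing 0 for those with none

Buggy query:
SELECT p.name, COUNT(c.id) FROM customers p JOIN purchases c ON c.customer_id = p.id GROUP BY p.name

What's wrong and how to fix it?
Bug: An inner join excludes parents with zero children

Fix: Switch to LEFT JOIN to retain unmatched parent rows

Corrected query:
SELECT p.name, COUNT(c.id) FROM customers p LEFT JOIN purchases c ON c.customer_id = p.id GROUP BY p.name

Result:
name  | COUNT(c.id)
------+------------
Alice | 1          
Bob   | 0          
Dave  | 2          
Eve   | 3          
Grace | 2          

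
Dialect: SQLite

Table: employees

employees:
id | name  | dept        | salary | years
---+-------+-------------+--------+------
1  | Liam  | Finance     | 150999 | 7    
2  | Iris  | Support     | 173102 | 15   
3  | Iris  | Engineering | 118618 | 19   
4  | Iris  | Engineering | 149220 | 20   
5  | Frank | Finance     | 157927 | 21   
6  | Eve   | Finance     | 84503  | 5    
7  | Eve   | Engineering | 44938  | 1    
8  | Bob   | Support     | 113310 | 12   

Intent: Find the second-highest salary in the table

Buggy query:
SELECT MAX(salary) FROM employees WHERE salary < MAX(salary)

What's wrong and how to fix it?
Bug: The inner MAX is an aggregate inside WHERE, which is not allowed

Fix: Put the inner MAX in a scalar subquery

Corrected query:
SELECT MAX(salary) FROM employees WHERE salary < (SELECT MAX(salary) FROM employees)

Result:
MAX(salary)
-----------
157927     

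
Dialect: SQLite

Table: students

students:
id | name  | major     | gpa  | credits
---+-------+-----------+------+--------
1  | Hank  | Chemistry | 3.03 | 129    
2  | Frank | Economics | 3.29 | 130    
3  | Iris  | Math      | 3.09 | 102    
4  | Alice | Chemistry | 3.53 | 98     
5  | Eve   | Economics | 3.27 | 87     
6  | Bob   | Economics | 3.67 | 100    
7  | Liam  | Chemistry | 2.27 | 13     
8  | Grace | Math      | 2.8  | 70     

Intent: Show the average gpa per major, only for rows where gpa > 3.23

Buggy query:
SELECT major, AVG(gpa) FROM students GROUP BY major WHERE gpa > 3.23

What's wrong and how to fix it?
Bug: WHERE cannot follow GROUP BY

Fix: Place WHERE between FROM and GROUP BY

Corrected query:
SELECT major, AVG(gpa) FROM students WHERE gpa > 3.23 GROUP BY major

Result:
major     | AVG(gpa)
----------+---------
Chemistry | 3.53    
Economics | 3.41    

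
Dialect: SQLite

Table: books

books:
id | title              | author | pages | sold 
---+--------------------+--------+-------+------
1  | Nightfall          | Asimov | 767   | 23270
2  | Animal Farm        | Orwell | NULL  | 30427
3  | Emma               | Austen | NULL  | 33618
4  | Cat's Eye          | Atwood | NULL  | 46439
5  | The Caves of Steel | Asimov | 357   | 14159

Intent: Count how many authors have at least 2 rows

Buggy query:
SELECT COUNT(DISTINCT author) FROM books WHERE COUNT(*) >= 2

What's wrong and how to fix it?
Bug: COUNT(*) cannot appear in WHERE; the per-group count doesn't exist yet

Fix: Use a subquery that GROUPs and filters with HAVING, then count its rows

Corrected query:
SELECT COUNT(*) FROM (SELECT author FROM books GROUP BY author HAVING COUNT(*) >= 2)

Result:
COUNT(*)
--------
1       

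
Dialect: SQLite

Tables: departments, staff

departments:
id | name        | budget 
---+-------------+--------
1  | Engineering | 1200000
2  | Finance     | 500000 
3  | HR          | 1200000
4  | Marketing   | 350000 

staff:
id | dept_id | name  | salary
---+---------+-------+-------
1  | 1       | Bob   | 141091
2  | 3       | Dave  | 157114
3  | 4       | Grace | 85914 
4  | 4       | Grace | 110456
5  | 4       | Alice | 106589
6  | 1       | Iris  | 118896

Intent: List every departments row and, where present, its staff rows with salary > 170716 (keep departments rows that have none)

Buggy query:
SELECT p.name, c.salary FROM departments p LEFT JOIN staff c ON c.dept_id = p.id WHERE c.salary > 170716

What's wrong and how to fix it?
Bug: A WHERE condition on the right-hand table after LEFT JOIN drops unmatched parents

Fix: Put 'c.salary > 170716' in the JOIN's ON clause instead of WHERE

Corrected query:
SELECT p.name, c.salary FROM departments p LEFT JOIN staff c ON c.dept_id = p.id AND c.salary > 170716

Result:
name        | salary
------------+-------
Engineering | NULL  
Finance     | NULL  
HR          | NULL  
Marketing   | NULL  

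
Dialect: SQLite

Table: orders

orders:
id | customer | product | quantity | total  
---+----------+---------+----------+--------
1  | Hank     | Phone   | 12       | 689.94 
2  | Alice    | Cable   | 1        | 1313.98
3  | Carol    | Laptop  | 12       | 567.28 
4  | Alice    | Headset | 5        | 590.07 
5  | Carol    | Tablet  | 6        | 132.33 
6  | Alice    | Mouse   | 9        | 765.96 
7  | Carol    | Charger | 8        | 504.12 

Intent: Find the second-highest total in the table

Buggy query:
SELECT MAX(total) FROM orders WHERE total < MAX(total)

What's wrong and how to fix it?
Bug: The inner MAX is an aggregate inside WHERE, which is not allowed

Fix: Put the inner MAX in a scalar subquery

Corrected query:
SELECT MAX(total) FROM orders WHERE total < (SELECT MAX(total) FROM orders)

Result:
MAX(total)
----------
765.96    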